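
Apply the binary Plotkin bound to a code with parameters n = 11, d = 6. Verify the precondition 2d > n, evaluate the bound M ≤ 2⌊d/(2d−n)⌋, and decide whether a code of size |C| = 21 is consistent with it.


Plotkin bound M ≤ 12; given |C| = 21 > bound (violated).

Check applicability: 2d = 12, n = 11.
2d − n = 1 > 0, so Plotkin applies.
Compute d/(2d−n) = 6/1 ≈ 6.0000.
⌊d/(2d−n)⌋ = 6.
Plotkin bound: M ≤ 2·6 = 12.
Given |C| = 21, check: VIOLATED.
This |C| is above the Plotkin bound, so no binary code with n = 11, d = 6 and 21 codewords exists.


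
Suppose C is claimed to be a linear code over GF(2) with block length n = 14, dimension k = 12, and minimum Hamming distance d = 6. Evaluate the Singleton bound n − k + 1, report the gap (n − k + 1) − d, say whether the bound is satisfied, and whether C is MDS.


Singleton RHS = n − k + 1 = 3, slack = -3, bound violated (no such code; not MDS).

Singleton bound: d ≤ n − k + 1.
Here n = 14, k = 12, so n − k + 1 = 3.
Given d = 6, check d ≤ 3: NO.
Slack = (n − k + 1) − d = -3.
The slack is negative: d = 6 exceeds n − k + 1 = 3 by 3, so the Singleton bound is violated and no linear [14, 12, 6]_2 code can exist. In particular it is not MDS (MDS requires d = n − k + 1 exactly).
Description: the claimed parameters are [14, 12, 6]_2; such a code would be impossible (violates the Singleton bound).


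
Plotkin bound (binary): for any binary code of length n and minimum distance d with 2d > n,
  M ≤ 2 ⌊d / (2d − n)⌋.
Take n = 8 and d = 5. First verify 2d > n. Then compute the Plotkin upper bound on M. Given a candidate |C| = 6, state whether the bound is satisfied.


Plotkin bound M ≤ 4; given |C| = 6 > bound (violated).

Check applicability: 2d = 10, n = 8.
2d − n = 2 > 0, so Plotkin applies.
Compute d/(2d−n) = 5/2 ≈ 2.5000.
⌊d/(2d−n)⌋ = 2.
Plotkin bound: M ≤ 2·2 = 4.
Given |C| = 6, check: VIOLATED.
This |C| is above the Plotkin bound, so no binary code with n = 8, d = 5 and 6 codewords exists.


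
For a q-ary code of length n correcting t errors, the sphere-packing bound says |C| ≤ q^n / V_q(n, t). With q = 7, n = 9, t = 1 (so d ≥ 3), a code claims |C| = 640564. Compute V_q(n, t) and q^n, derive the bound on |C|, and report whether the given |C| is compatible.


V_q(n, t) = 55, q^n = 40353607, Hamming bound = 733701, |C| = 640564 ≤ bound (satisfied).

Step 1: Compute V_q(n, t) = Σ_{j=0}^1 C(n, j) (q−1)^j.
  j = 0: C(9,0)·(6)^0 = 1·1 = 1.
  j = 1: C(9,1)·(6)^1 = 9·6 = 54.
  V_q(n, t) = 1 + 54 = 55.
Step 2: q^n = 7^9 = 40353607.
Step 3: Hamming bound ⌊q^n / V_q(n,t)⌋ = ⌊40353607/55⌋ = 733701.
Step 4: Compare |C| = 640564 to 733701: satisfied.
The claimed |C| lies below the Hamming bound.


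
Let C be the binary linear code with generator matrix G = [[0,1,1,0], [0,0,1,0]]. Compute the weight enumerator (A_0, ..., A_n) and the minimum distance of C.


Weight distribution: A_0 = 1, A_1 = 2, A_2 = 1. Minimum distance d = 1.

Enumerate all 2^2 = 4 messages m ∈ F_2^2.
For each, compute codeword c = mG in F_2^4, then tally its weight.
  m = 00 → c = 0000, weight = 0.
  m = 10 → c = 0110, weight = 2.
  m = 01 → c = 0010, weight = 1.
  m = 11 → c = 0100, weight = 1.
Tally weights:
  weight 0: 1 codewords.
  weight 1: 2 codewords.
  weight 2: 1 codewords.
Minimum distance d = smallest w > 0 with A_w > 0 = 1.
Sanity: Σ A_w = 4 = 2^2 = 4 ✓.


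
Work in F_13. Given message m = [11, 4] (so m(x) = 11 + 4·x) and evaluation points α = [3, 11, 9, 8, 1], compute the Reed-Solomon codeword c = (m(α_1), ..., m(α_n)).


c = [10, 3, 8, 4, 2]

Message polynomial: m(x) = 11 + 4·x (mod 13).
For each evaluation point α_i, compute m(α_i) mod 13:
  α_1 = 3: Horner steps 4 → 10, so m(3) = 10.
  α_2 = 11: Horner steps 4 → 3, so m(11) = 3.
  α_3 = 9: Horner steps 4 → 8, so m(9) = 8.
  α_4 = 8: Horner steps 4 → 4, so m(8) = 4.
  α_5 = 1: Horner steps 4 → 2, so m(1) = 2.
Codeword c = [10, 3, 8, 4, 2] ∈ F_13^5.


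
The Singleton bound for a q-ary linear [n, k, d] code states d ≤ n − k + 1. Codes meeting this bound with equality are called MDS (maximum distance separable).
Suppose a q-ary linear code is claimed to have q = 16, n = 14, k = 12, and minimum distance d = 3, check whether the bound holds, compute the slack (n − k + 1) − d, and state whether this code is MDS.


Singleton RHS = n − k + 1 = 3, slack = 0, bound satisfied, MDS.

Singleton bound: d ≤ n − k + 1.
Here n = 14, k = 12, so n − k + 1 = 3.
Given d = 3, check d ≤ 3: YES.
Slack = (n − k + 1) − d = 0.
The code is MDS (slack = 0).
Description: the claimed parameters are [14, 12, 3]_16; such a code would be MDS (meets Singleton bound).


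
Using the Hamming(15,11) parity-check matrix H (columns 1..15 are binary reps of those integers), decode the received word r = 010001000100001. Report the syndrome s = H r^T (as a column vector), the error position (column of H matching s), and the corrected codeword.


s = (0, 0, 0, 1)^T, error position = 1, corrected codeword c = 110001000100001

Compute s = H r^T mod 2 one row at a time:
  s_1 = 0 + 0 + 1 + 0 + 0 + 0 + 0 + 1 = 2 ≡ 0 (mod 2).
  s_2 = 0 + 0 + 1 + 0 + 0 + 0 + 0 + 1 = 2 ≡ 0 (mod 2).
  s_3 = 1 + 0 + 1 + 0 + 1 + 0 + 0 + 1 = 4 ≡ 0 (mod 2).
  s_4 = 0 + 0 + 0 + 0 + 0 + 0 + 0 + 1 = 1 ≡ 1 (mod 2).
s = (0, 0, 0, 1)^T — this equals column 1 of H (binary 0001), so error is at position 1.
Correct: flip bit 1 of r = 010001000100001 to get c = 110001000100001.


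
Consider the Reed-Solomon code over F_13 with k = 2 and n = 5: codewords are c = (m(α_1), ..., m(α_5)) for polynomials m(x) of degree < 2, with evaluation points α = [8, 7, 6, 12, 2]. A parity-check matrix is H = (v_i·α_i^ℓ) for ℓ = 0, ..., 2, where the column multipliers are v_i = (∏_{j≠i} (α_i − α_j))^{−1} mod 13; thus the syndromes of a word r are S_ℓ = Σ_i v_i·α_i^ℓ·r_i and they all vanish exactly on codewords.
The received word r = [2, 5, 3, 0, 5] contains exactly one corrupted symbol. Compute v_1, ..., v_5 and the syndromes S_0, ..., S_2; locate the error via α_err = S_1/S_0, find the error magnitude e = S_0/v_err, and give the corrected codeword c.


S = (4, 2, 1), error at position 2, error magnitude e = 9, c = [2, 9, 3, 0, 5].

Step 1: column multipliers v_i = (∏_{j≠i}(α_i − α_j))^{−1} mod 13.
  i = 1 (α = 8): (8−7)(8−6)(8−12)(8−2) = 1·2·(−4)·6 = −48 ≡ 4, so v_1 = 4^{−1} = 10 (mod 13).
  i = 2 (α = 7): (7−8)(7−6)(7−12)(7−2) = (−1)·1·(−5)·5 = 25 ≡ 12, so v_2 = 12^{−1} = 12 (mod 13).
  i = 3 (α = 6): (6−8)(6−7)(6−12)(6−2) = (−2)·(−1)·(−6)·4 = −48 ≡ 4, so v_3 = 4^{−1} = 10 (mod 13).
  i = 4 (α = 12): (12−8)(12−7)(12−6)(12−2) = 4·5·6·10 = 1200 ≡ 4, so v_4 = 4^{−1} = 10 (mod 13).
  i = 5 (α = 2): (2−8)(2−7)(2−6)(2−12) = (−6)·(−5)·(−4)·(−10) = 1200 ≡ 4, so v_5 = 4^{−1} = 10 (mod 13).
  v = [10, 12, 10, 10, 10].
Step 2: syndromes of r = [2, 5, 3, 0, 5] (all sums mod 13).
  S_0 = Σ v_i r_i = 10·2 + 12·5 + 10·3 + 10·0 + 10·5 = 160 ≡ 4.
  S_1 = Σ v_i α_i r_i = 10·8·2 + 12·7·5 + 10·6·3 + 10·12·0 + 10·2·5 = 860 ≡ 2.
  α_i^2 mod 13 = [12, 10, 10, 1, 4].
  S_2 = Σ v_i α_i^2 r_i = 10·12·2 + 12·10·5 + 10·10·3 + 10·1·0 + 10·4·5 = 1340 ≡ 1.
  S = (4, 2, 1) ≠ 0, so r is not a codeword (an error is present).
Step 3: locate the error. For a single error e at position i, S_ℓ = v_i·e·α_i^ℓ, so α_err = S_1/S_0.
  S_0^{−1} = 4^{−1} = 10 (mod 13), so α_err = 2·10 = 20 ≡ 7 = α_2. Error position i = 2.
  Consistency check: S_2/S_1 = 1·7 = 7 ≡ 7 = α_err ✓ (single-error assumption holds).
Step 4: error magnitude e = S_0/v_2 = S_0·∏_{j≠2}(α_2 − α_j) = 4·12 = 48 ≡ 9 (mod 13).
Step 5: correct position 2: c_2 = r_2 − e = 5 − 9 ≡ 9 (mod 13). Hence c = [2, 9, 3, 0, 5].
  Check: interpolating c through the α_i gives m(x) = 6 + 6·x (degree < 2) with m(α_i) = c_i for every i, so c is indeed a codeword.


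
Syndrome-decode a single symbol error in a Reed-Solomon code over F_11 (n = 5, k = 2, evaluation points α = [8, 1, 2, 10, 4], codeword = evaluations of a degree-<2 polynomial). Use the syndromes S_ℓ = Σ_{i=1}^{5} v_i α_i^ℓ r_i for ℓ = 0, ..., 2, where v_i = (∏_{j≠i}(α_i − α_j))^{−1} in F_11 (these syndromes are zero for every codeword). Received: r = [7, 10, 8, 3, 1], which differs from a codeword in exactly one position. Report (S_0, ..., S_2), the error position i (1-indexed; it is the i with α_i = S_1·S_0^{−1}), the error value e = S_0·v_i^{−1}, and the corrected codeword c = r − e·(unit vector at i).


S = (8, 10, 7), error at position 5, error magnitude e = 8, c = [7, 10, 8, 3, 4].

Step 1: column multipliers v_i = (∏_{j≠i}(α_i − α_j))^{−1} mod 11.
  i = 1 (α = 8): (8−1)(8−2)(8−10)(8−4) = 7·6·(−2)·4 = −336 ≡ 5, so v_1 = 5^{−1} = 9 (mod 11).
  i = 2 (α = 1): (1−8)(1−2)(1−10)(1−4) = (−7)·(−1)·(−9)·(−3) = 189 ≡ 2, so v_2 = 2^{−1} = 6 (mod 11).
  i = 3 (α = 2): (2−8)(2−1)(2−10)(2−4) = (−6)·1·(−8)·(−2) = −96 ≡ 3, so v_3 = 3^{−1} = 4 (mod 11).
  i = 4 (α = 10): (10−8)(10−1)(10−2)(10−4) = 2·9·8·6 = 864 ≡ 6, so v_4 = 6^{−1} = 2 (mod 11).
  i = 5 (α = 4): (4−8)(4−1)(4−2)(4−10) = (−4)·3·2·(−6) = 144 ≡ 1, so v_5 = 1^{−1} = 1 (mod 11).
  v = [9, 6, 4, 2, 1].
Step 2: syndromes of r = [7, 10, 8, 3, 1] (all sums mod 11).
  S_0 = Σ v_i r_i = 9·7 + 6·10 + 4·8 + 2·3 + 1·1 = 162 ≡ 8.
  S_1 = Σ v_i α_i r_i = 9·8·7 + 6·1·10 + 4·2·8 + 2·10·3 + 1·4·1 = 692 ≡ 10.
  α_i^2 mod 11 = [9, 1, 4, 1, 5].
  S_2 = Σ v_i α_i^2 r_i = 9·9·7 + 6·1·10 + 4·4·8 + 2·1·3 + 1·5·1 = 766 ≡ 7.
  S = (8, 10, 7) ≠ 0, so r is not a codeword (an error is present).
Step 3: locate the error. For a single error e at position i, S_ℓ = v_i·e·α_i^ℓ, so α_err = S_1/S_0.
  S_0^{−1} = 8^{−1} = 7 (mod 11), so α_err = 10·7 = 70 ≡ 4 = α_5. Error position i = 5.
  Consistency check: S_2/S_1 = 7·10 = 70 ≡ 4 = α_err ✓ (single-error assumption holds).
Step 4: error magnitude e = S_0/v_5 = S_0·∏_{j≠5}(α_5 − α_j) = 8·1 = 8 ≡ 8 (mod 11).
Step 5: correct position 5: c_5 = r_5 − e = 1 − 8 ≡ 4 (mod 11). Hence c = [7, 10, 8, 3, 4].
  Check: interpolating c through the α_i gives m(x) = 1 + 9·x (degree < 2) with m(α_i) = c_i for every i, so c is indeed a codeword.


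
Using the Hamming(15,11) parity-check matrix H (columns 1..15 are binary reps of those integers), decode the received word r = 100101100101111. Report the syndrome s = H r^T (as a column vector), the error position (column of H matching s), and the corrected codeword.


s = (1, 1, 1, 0)^T, error position = 14, corrected codeword c = 100101100101101

Compute s = H r^T mod 2 one row at a time:
  s_1 = 0 + 0 + 1 + 0 + 1 + 1 + 1 + 1 = 5 ≡ 1 (mod 2).
  s_2 = 1 + 0 + 1 + 1 + 1 + 1 + 1 + 1 = 7 ≡ 1 (mod 2).
  s_3 = 0 + 0 + 1 + 1 + 1 + 0 + 1 + 1 = 5 ≡ 1 (mod 2).
  s_4 = 1 + 0 + 0 + 1 + 0 + 0 + 1 + 1 = 4 ≡ 0 (mod 2).
s = (1, 1, 1, 0)^T — this equals column 14 of H (binary 1110), so error is at position 14.
Correct: flip bit 14 of r = 100101100101111 to get c = 100101100101101.


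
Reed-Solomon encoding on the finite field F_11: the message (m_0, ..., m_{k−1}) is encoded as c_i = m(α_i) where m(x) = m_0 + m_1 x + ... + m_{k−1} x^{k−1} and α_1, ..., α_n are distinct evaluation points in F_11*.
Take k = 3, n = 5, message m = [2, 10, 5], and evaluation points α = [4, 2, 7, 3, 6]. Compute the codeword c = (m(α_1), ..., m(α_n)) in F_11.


c = [1, 9, 9, 0, 0]

Message polynomial: m(x) = 2 + 10·x + 5·x^2 (mod 11).
For each evaluation point α_i, compute m(α_i) mod 11:
  α_1 = 4: Horner steps 5 → 8 → 1, so m(4) = 1.
  α_2 = 2: Horner steps 5 → 9 → 9, so m(2) = 9.
  α_3 = 7: Horner steps 5 → 1 → 9, so m(7) = 9.
  α_4 = 3: Horner steps 5 → 3 → 0, so m(3) = 0.
  α_5 = 6: Horner steps 5 → 7 → 0, so m(6) = 0.
Codeword c = [1, 9, 9, 0, 0] ∈ F_11^5.


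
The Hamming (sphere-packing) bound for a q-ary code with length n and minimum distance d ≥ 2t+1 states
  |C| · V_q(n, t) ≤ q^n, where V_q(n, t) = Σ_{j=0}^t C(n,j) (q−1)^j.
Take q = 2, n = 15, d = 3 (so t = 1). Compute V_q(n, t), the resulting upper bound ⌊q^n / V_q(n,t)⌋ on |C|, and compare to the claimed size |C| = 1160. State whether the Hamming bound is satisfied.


V_q(n, t) = 16, q^n = 32768, Hamming bound = 2048, |C| = 1160 ≤ bound (satisfied).

Step 1: Compute V_q(n, t) = Σ_{j=0}^1 C(n, j) (q−1)^j.
  j = 0: C(15,0)·(1)^0 = 1·1 = 1.
  j = 1: C(15,1)·(1)^1 = 15·1 = 15.
  V_q(n, t) = 1 + 15 = 16.
Step 2: q^n = 2^15 = 32768.
Step 3: Hamming bound ⌊q^n / V_q(n,t)⌋ = ⌊32768/16⌋ = 2048.
Step 4: Compare |C| = 1160 to 2048: satisfied.
The claimed |C| lies below the Hamming bound.


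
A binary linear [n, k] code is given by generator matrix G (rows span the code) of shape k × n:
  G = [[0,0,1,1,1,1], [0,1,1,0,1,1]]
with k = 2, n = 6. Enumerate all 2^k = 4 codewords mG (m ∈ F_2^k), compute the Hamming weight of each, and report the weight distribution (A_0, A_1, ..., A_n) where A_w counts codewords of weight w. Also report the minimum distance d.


Weight distribution: A_0 = 1, A_2 = 1, A_4 = 2. Minimum distance d = 2.

Enumerate all 2^2 = 4 messages m ∈ F_2^2.
For each, compute codeword c = mG in F_2^6, then tally its weight.
  m = 00 → c = 000000, weight = 0.
  m = 10 → c = 001111, weight = 4.
  m = 01 → c = 011011, weight = 4.
  m = 11 → c = 010100, weight = 2.
Tally weights:
  weight 0: 1 codewords.
  weight 2: 1 codewords.
  weight 4: 2 codewords.
Minimum distance d = smallest w > 0 with A_w > 0 = 2.
Sanity: Σ A_w = 4 = 2^2 = 4 ✓.


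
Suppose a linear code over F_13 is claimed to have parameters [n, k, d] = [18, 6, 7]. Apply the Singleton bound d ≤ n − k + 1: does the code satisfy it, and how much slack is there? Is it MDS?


Singleton RHS = n − k + 1 = 13, slack = 6, bound satisfied, not MDS.

Singleton bound: d ≤ n − k + 1.
Here n = 18, k = 6, so n − k + 1 = 13.
Given d = 7, check d ≤ 13: YES.
Slack = (n − k + 1) − d = 6.
The code is NOT MDS (slack = 6 > 0).
Description: the claimed parameters are [18, 6, 7]_13; such a code would be non-MDS.


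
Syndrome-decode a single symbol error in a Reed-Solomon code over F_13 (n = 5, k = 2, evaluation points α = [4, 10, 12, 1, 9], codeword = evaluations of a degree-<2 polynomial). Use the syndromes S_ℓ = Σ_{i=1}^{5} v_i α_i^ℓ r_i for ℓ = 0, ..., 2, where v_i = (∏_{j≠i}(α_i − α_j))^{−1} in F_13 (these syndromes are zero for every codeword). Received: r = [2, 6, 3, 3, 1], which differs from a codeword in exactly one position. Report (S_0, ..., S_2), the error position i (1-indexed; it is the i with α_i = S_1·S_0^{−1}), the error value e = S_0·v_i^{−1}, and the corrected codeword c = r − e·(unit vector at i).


S = (12, 12, 12), error at position 4, error magnitude e = 3, c = [2, 6, 3, 0, 1].

Step 1: column multipliers v_i = (∏_{j≠i}(α_i − α_j))^{−1} mod 13.
  i = 1 (α = 4): (4−10)(4−12)(4−1)(4−9) = (−6)·(−8)·3·(−5) = −720 ≡ 8, so v_1 = 8^{−1} = 5 (mod 13).
  i = 2 (α = 10): (10−4)(10−12)(10−1)(10−9) = 6·(−2)·9·1 = −108 ≡ 9, so v_2 = 9^{−1} = 3 (mod 13).
  i = 3 (α = 12): (12−4)(12−10)(12−1)(12−9) = 8·2·11·3 = 528 ≡ 8, so v_3 = 8^{−1} = 5 (mod 13).
  i = 4 (α = 1): (1−4)(1−10)(1−12)(1−9) = (−3)·(−9)·(−11)·(−8) = 2376 ≡ 10, so v_4 = 10^{−1} = 4 (mod 13).
  i = 5 (α = 9): (9−4)(9−10)(9−12)(9−1) = 5·(−1)·(−3)·8 = 120 ≡ 3, so v_5 = 3^{−1} = 9 (mod 13).
  v = [5, 3, 5, 4, 9].
Step 2: syndromes of r = [2, 6, 3, 3, 1] (all sums mod 13).
  S_0 = Σ v_i r_i = 5·2 + 3·6 + 5·3 + 4·3 + 9·1 = 64 ≡ 12.
  S_1 = Σ v_i α_i r_i = 5·4·2 + 3·10·6 + 5·12·3 + 4·1·3 + 9·9·1 = 493 ≡ 12.
  α_i^2 mod 13 = [3, 9, 1, 1, 3].
  S_2 = Σ v_i α_i^2 r_i = 5·3·2 + 3·9·6 + 5·1·3 + 4·1·3 + 9·3·1 = 246 ≡ 12.
  S = (12, 12, 12) ≠ 0, so r is not a codeword (an error is present).
Step 3: locate the error. For a single error e at position i, S_ℓ = v_i·e·α_i^ℓ, so α_err = S_1/S_0.
  S_0^{−1} = 12^{−1} = 12 (mod 13), so α_err = 12·12 = 144 ≡ 1 = α_4. Error position i = 4.
  Consistency check: S_2/S_1 = 12·12 = 144 ≡ 1 = α_err ✓ (single-error assumption holds).
Step 4: error magnitude e = S_0/v_4 = S_0·∏_{j≠4}(α_4 − α_j) = 12·10 = 120 ≡ 3 (mod 13).
Step 5: correct position 4: c_4 = r_4 − e = 3 − 3 ≡ 0 (mod 13). Hence c = [2, 6, 3, 0, 1].
  Check: interpolating c through the α_i gives m(x) = 8 + 5·x (degree < 2) with m(α_i) = c_i for every i, so c is indeed a codeword.


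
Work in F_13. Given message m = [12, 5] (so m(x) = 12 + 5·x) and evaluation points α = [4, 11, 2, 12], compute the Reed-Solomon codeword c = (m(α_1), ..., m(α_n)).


c = [6, 2, 9, 7]

Message polynomial: m(x) = 12 + 5·x (mod 13).
For each evaluation point α_i, compute m(α_i) mod 13:
  α_1 = 4: Horner steps 5 → 6, so m(4) = 6.
  α_2 = 11: Horner steps 5 → 2, so m(11) = 2.
  α_3 = 2: Horner steps 5 → 9, so m(2) = 9.
  α_4 = 12: Horner steps 5 → 7, so m(12) = 7.
Codeword c = [6, 2, 9, 7] ∈ F_13^4.


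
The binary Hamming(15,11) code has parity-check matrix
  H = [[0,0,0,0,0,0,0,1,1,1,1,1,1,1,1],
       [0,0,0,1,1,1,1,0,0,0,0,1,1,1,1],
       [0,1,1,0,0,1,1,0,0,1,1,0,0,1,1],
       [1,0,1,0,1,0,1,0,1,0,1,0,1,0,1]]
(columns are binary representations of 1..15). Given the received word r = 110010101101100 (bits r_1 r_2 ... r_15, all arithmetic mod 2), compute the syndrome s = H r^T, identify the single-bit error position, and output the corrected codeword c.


s = (0, 0, 1, 1)^T, error position = 3, corrected codeword c = 111010101101100

Compute s = H r^T mod 2 one row at a time:
  s_1 = 0 + 1 + 1 + 0 + 1 + 1 + 0 + 0 = 4 ≡ 0 (mod 2).
  s_2 = 0 + 1 + 0 + 1 + 1 + 1 + 0 + 0 = 4 ≡ 0 (mod 2).
  s_3 = 1 + 0 + 0 + 1 + 1 + 0 + 0 + 0 = 3 ≡ 1 (mod 2).
  s_4 = 1 + 0 + 1 + 1 + 1 + 0 + 1 + 0 = 5 ≡ 1 (mod 2).
s = (0, 0, 1, 1)^T — this equals column 3 of H (binary 0011), so error is at position 3.
Correct: flip bit 3 of r = 110010101101100 to get c = 111010101101100.


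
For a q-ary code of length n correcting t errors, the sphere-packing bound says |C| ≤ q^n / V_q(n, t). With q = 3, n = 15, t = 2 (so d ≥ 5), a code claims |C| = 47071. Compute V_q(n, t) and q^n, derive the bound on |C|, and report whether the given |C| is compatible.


V_q(n, t) = 451, q^n = 14348907, Hamming bound = 31815, |C| = 47071 > bound (violated).

Step 1: Compute V_q(n, t) = Σ_{j=0}^2 C(n, j) (q−1)^j.
  j = 0: C(15,0)·(2)^0 = 1·1 = 1.
  j = 1: C(15,1)·(2)^1 = 15·2 = 30.
  j = 2: C(15,2)·(2)^2 = 105·4 = 420.
  V_q(n, t) = 1 + 30 + 420 = 451.
Step 2: q^n = 3^15 = 14348907.
Step 3: Hamming bound ⌊q^n / V_q(n,t)⌋ = ⌊14348907/451⌋ = 31815.
Step 4: Compare |C| = 47071 to 31815: violated.
The claimed |C| lies above the Hamming bound, so no 3-ary code of length 15 with d ≥ 5 can have 47071 codewords.


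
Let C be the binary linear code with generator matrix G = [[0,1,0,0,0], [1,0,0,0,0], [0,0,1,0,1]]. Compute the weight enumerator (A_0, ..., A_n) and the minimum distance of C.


Weight distribution: A_0 = 1, A_1 = 2, A_2 = 2, A_3 = 2, A_4 = 1. Minimum distance d = 1.

Enumerate all 2^3 = 8 messages m ∈ F_2^3.
For each, compute codeword c = mG in F_2^5, then tally its weight.
  m = 000 → c = 00000, weight = 0.
  m = 100 → c = 01000, weight = 1.
  m = 010 → c = 10000, weight = 1.
  m = 110 → c = 11000, weight = 2.
  m = 001 → c = 00101, weight = 2.
  m = 101 → c = 01101, weight = 3.
  m = 011 → c = 10101, weight = 3.
  m = 111 → c = 11101, weight = 4.
Tally weights:
  weight 0: 1 codewords.
  weight 1: 2 codewords.
  weight 2: 2 codewords.
  weight 3: 2 codewords.
  weight 4: 1 codewords.
Minimum distance d = smallest w > 0 with A_w > 0 = 1.
Sanity: Σ A_w = 8 = 2^3 = 8 ✓.


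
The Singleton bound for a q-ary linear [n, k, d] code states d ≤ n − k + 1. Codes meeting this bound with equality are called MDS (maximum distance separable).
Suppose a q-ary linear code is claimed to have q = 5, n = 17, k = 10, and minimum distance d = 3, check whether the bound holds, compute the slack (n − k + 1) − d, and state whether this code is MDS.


Singleton RHS = n − k + 1 = 8, slack = 5, bound satisfied, not MDS.

Singleton bound: d ≤ n − k + 1.
Here n = 17, k = 10, so n − k + 1 = 8.
Given d = 3, check d ≤ 8: YES.
Slack = (n − k + 1) − d = 5.
The code is NOT MDS (slack = 5 > 0).
Description: the claimed parameters are [17, 10, 3]_5; such a code would be non-MDS.


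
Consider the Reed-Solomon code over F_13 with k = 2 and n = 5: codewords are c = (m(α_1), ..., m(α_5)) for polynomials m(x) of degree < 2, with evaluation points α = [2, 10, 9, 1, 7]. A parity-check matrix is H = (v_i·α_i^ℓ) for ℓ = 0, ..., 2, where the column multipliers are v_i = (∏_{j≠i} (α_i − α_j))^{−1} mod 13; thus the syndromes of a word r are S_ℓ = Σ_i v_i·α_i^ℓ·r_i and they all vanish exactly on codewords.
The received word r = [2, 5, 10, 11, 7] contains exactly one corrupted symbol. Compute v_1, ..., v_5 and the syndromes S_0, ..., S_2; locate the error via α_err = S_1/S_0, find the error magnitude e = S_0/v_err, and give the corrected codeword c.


S = (8, 3, 6), error at position 1, error magnitude e = 9, c = [6, 5, 10, 11, 7].

Step 1: column multipliers v_i = (∏_{j≠i}(α_i − α_j))^{−1} mod 13.
  i = 1 (α = 2): (2−10)(2−9)(2−1)(2−7) = (−8)·(−7)·1·(−5) = −280 ≡ 6, so v_1 = 6^{−1} = 11 (mod 13).
  i = 2 (α = 10): (10−2)(10−9)(10−1)(10−7) = 8·1·9·3 = 216 ≡ 8, so v_2 = 8^{−1} = 5 (mod 13).
  i = 3 (α = 9): (9−2)(9−10)(9−1)(9−7) = 7·(−1)·8·2 = −112 ≡ 5, so v_3 = 5^{−1} = 8 (mod 13).
  i = 4 (α = 1): (1−2)(1−10)(1−9)(1−7) = (−1)·(−9)·(−8)·(−6) = 432 ≡ 3, so v_4 = 3^{−1} = 9 (mod 13).
  i = 5 (α = 7): (7−2)(7−10)(7−9)(7−1) = 5·(−3)·(−2)·6 = 180 ≡ 11, so v_5 = 11^{−1} = 6 (mod 13).
  v = [11, 5, 8, 9, 6].
Step 2: syndromes of r = [2, 5, 10, 11, 7] (all sums mod 13).
  S_0 = Σ v_i r_i = 11·2 + 5·5 + 8·10 + 9·11 + 6·7 = 268 ≡ 8.
  S_1 = Σ v_i α_i r_i = 11·2·2 + 5·10·5 + 8·9·10 + 9·1·11 + 6·7·7 = 1407 ≡ 3.
  α_i^2 mod 13 = [4, 9, 3, 1, 10].
  S_2 = Σ v_i α_i^2 r_i = 11·4·2 + 5·9·5 + 8·3·10 + 9·1·11 + 6·10·7 = 1072 ≡ 6.
  S = (8, 3, 6) ≠ 0, so r is not a codeword (an error is present).
Step 3: locate the error. For a single error e at position i, S_ℓ = v_i·e·α_i^ℓ, so α_err = S_1/S_0.
  S_0^{−1} = 8^{−1} = 5 (mod 13), so α_err = 3·5 = 15 ≡ 2 = α_1. Error position i = 1.
  Consistency check: S_2/S_1 = 6·9 = 54 ≡ 2 = α_err ✓ (single-error assumption holds).
Step 4: error magnitude e = S_0/v_1 = S_0·∏_{j≠1}(α_1 − α_j) = 8·6 = 48 ≡ 9 (mod 13).
Step 5: correct position 1: c_1 = r_1 − e = 2 − 9 ≡ 6 (mod 13). Hence c = [6, 5, 10, 11, 7].
  Check: interpolating c through the α_i gives m(x) = 3 + 8·x (degree < 2) with m(α_i) = c_i for every i, so c is indeed a codeword.


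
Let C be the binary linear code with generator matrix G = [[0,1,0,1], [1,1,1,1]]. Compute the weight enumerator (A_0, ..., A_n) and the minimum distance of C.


Weight distribution: A_0 = 1, A_2 = 2, A_4 = 1. Minimum distance d = 2.

Enumerate all 2^2 = 4 messages m ∈ F_2^2.
For each, compute codeword c = mG in F_2^4, then tally its weight.
  m = 00 → c = 0000, weight = 0.
  m = 10 → c = 0101, weight = 2.
  m = 01 → c = 1111, weight = 4.
  m = 11 → c = 1010, weight = 2.
Tally weights:
  weight 0: 1 codewords.
  weight 2: 2 codewords.
  weight 4: 1 codewords.
Minimum distance d = smallest w > 0 with A_w > 0 = 2.
Sanity: Σ A_w = 4 = 2^2 = 4 ✓.


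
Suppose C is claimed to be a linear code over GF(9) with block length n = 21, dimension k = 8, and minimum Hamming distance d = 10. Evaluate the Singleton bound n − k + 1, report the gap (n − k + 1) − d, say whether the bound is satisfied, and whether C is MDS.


Singleton RHS = n − k + 1 = 14, slack = 4, bound satisfied, not MDS.

Singleton bound: d ≤ n − k + 1.
Here n = 21, k = 8, so n − k + 1 = 14.
Given d = 10, check d ≤ 14: YES.
Slack = (n − k + 1) − d = 4.
The code is NOT MDS (slack = 4 > 0).
Description: the claimed parameters are [21, 8, 10]_9; such a code would be non-MDS.


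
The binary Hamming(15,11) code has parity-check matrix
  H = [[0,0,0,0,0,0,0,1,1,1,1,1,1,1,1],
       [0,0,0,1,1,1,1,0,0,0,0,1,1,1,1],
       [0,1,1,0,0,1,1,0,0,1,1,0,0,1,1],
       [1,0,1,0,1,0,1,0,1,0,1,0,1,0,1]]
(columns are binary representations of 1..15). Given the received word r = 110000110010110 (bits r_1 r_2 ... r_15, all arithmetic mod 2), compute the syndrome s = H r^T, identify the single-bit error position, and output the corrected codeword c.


s = (0, 1, 0, 0)^T, error position = 4, corrected codeword c = 110100110010110

Compute s = H r^T mod 2 one row at a time:
  s_1 = 1 + 0 + 0 + 1 + 0 + 1 + 1 + 0 = 4 ≡ 0 (mod 2).
  s_2 = 0 + 0 + 0 + 1 + 0 + 1 + 1 + 0 = 3 ≡ 1 (mod 2).
  s_3 = 1 + 0 + 0 + 1 + 0 + 1 + 1 + 0 = 4 ≡ 0 (mod 2).
  s_4 = 1 + 0 + 0 + 1 + 0 + 1 + 1 + 0 = 4 ≡ 0 (mod 2).
s = (0, 1, 0, 0)^T — this equals column 4 of H (binary 0100), so error is at position 4.
Correct: flip bit 4 of r = 110000110010110 to get c = 110100110010110.


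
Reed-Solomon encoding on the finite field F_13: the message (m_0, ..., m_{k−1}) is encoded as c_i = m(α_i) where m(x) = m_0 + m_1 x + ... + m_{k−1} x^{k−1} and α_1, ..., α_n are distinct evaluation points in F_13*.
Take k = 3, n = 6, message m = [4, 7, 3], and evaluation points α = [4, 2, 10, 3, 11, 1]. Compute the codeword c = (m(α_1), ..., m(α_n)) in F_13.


c = [2, 4, 10, 0, 2, 1]

Message polynomial: m(x) = 4 + 7·x + 3·x^2 (mod 13).
For each evaluation point α_i, compute m(α_i) mod 13:
  α_1 = 4: Horner steps 3 → 6 → 2, so m(4) = 2.
  α_2 = 2: Horner steps 3 → 0 → 4, so m(2) = 4.
  α_3 = 10: Horner steps 3 → 11 → 10, so m(10) = 10.
  α_4 = 3: Horner steps 3 → 3 → 0, so m(3) = 0.
  α_5 = 11: Horner steps 3 → 1 → 2, so m(11) = 2.
  α_6 = 1: Horner steps 3 → 10 → 1, so m(1) = 1.
Codeword c = [2, 4, 10, 0, 2, 1] ∈ F_13^6.


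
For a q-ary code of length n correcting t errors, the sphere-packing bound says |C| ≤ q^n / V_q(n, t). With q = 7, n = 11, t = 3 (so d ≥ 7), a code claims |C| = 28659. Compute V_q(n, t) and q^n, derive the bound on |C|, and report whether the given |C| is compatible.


V_q(n, t) = 37687, q^n = 1977326743, Hamming bound = 52467, |C| = 28659 ≤ bound (satisfied).

Step 1: Compute V_q(n, t) = Σ_{j=0}^3 C(n, j) (q−1)^j.
  j = 0: C(11,0)·(6)^0 = 1·1 = 1.
  j = 1: C(11,1)·(6)^1 = 11·6 = 66.
  j = 2: C(11,2)·(6)^2 = 55·36 = 1980.
  j = 3: C(11,3)·(6)^3 = 165·216 = 35640.
  V_q(n, t) = 1 + 66 + 1980 + 35640 = 37687.
Step 2: q^n = 7^11 = 1977326743.
Step 3: Hamming bound ⌊q^n / V_q(n,t)⌋ = ⌊1977326743/37687⌋ = 52467.
Step 4: Compare |C| = 28659 to 52467: satisfied.
The claimed |C| lies below the Hamming bound.


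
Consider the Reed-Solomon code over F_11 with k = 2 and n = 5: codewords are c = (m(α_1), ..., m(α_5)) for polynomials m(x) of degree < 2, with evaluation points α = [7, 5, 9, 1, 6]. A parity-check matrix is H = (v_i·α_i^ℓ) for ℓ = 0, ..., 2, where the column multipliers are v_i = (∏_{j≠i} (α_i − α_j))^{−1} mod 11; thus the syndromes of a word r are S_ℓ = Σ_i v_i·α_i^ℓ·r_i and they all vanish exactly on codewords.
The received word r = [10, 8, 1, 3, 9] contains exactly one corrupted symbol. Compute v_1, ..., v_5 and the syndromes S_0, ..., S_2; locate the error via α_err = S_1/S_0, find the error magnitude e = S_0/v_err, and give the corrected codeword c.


S = (7, 7, 7), error at position 4, error magnitude e = 10, c = [10, 8, 1, 4, 9].

Step 1: column multipliers v_i = (∏_{j≠i}(α_i − α_j))^{−1} mod 11.
  i = 1 (α = 7): (7−5)(7−9)(7−1)(7−6) = 2·(−2)·6·1 = −24 ≡ 9, so v_1 = 9^{−1} = 5 (mod 11).
  i = 2 (α = 5): (5−7)(5−9)(5−1)(5−6) = (−2)·(−4)·4·(−1) = −32 ≡ 1, so v_2 = 1^{−1} = 1 (mod 11).
  i = 3 (α = 9): (9−7)(9−5)(9−1)(9−6) = 2·4·8·3 = 192 ≡ 5, so v_3 = 5^{−1} = 9 (mod 11).
  i = 4 (α = 1): (1−7)(1−5)(1−9)(1−6) = (−6)·(−4)·(−8)·(−5) = 960 ≡ 3, so v_4 = 3^{−1} = 4 (mod 11).
  i = 5 (α = 6): (6−7)(6−5)(6−9)(6−1) = (−1)·1·(−3)·5 = 15 ≡ 4, so v_5 = 4^{−1} = 3 (mod 11).
  v = [5, 1, 9, 4, 3].
Step 2: syndromes of r = [10, 8, 1, 3, 9] (all sums mod 11).
  S_0 = Σ v_i r_i = 5·10 + 1·8 + 9·1 + 4·3 + 3·9 = 106 ≡ 7.
  S_1 = Σ v_i α_i r_i = 5·7·10 + 1·5·8 + 9·9·1 + 4·1·3 + 3·6·9 = 645 ≡ 7.
  α_i^2 mod 11 = [5, 3, 4, 1, 3].
  S_2 = Σ v_i α_i^2 r_i = 5·5·10 + 1·3·8 + 9·4·1 + 4·1·3 + 3·3·9 = 403 ≡ 7.
  S = (7, 7, 7) ≠ 0, so r is not a codeword (an error is present).
Step 3: locate the error. For a single error e at position i, S_ℓ = v_i·e·α_i^ℓ, so α_err = S_1/S_0.
  S_0^{−1} = 7^{−1} = 8 (mod 11), so α_err = 7·8 = 56 ≡ 1 = α_4. Error position i = 4.
  Consistency check: S_2/S_1 = 7·8 = 56 ≡ 1 = α_err ✓ (single-error assumption holds).
Step 4: error magnitude e = S_0/v_4 = S_0·∏_{j≠4}(α_4 − α_j) = 7·3 = 21 ≡ 10 (mod 11).
Step 5: correct position 4: c_4 = r_4 − e = 3 − 10 ≡ 4 (mod 11). Hence c = [10, 8, 1, 4, 9].
  Check: interpolating c through the α_i gives m(x) = 3 + 1·x (degree < 2) with m(α_i) = c_i for every i, so c is indeed a codeword.


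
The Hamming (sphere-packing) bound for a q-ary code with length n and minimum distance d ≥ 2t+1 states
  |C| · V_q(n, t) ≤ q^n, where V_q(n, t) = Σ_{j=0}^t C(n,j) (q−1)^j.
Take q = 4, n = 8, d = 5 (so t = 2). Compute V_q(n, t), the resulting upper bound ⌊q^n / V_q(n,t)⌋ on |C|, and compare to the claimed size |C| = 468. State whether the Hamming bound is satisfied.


V_q(n, t) = 277, q^n = 65536, Hamming bound = 236, |C| = 468 > bound (violated).

Step 1: Compute V_q(n, t) = Σ_{j=0}^2 C(n, j) (q−1)^j.
  j = 0: C(8,0)·(3)^0 = 1·1 = 1.
  j = 1: C(8,1)·(3)^1 = 8·3 = 24.
  j = 2: C(8,2)·(3)^2 = 28·9 = 252.
  V_q(n, t) = 1 + 24 + 252 = 277.
Step 2: q^n = 4^8 = 65536.
Step 3: Hamming bound ⌊q^n / V_q(n,t)⌋ = ⌊65536/277⌋ = 236.
Step 4: Compare |C| = 468 to 236: violated.
The claimed |C| lies above the Hamming bound, so no 4-ary code of length 8 with d ≥ 5 can have 468 codewords.


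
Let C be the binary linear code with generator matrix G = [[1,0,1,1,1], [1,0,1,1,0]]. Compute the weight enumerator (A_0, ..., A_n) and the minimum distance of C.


Weight distribution: A_0 = 1, A_1 = 1, A_3 = 1, A_4 = 1. Minimum distance d = 1.

Enumerate all 2^2 = 4 messages m ∈ F_2^2.
For each, compute codeword c = mG in F_2^5, then tally its weight.
  m = 00 → c = 00000, weight = 0.
  m = 10 → c = 10111, weight = 4.
  m = 01 → c = 10110, weight = 3.
  m = 11 → c = 00001, weight = 1.
Tally weights:
  weight 0: 1 codewords.
  weight 1: 1 codewords.
  weight 3: 1 codewords.
  weight 4: 1 codewords.
Minimum distance d = smallest w > 0 with A_w > 0 = 1.
Sanity: Σ A_w = 4 = 2^2 = 4 ✓.


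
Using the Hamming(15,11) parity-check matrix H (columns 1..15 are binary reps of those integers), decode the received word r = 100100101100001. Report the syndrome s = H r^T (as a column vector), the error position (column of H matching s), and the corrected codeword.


s = (1, 1, 1, 0)^T, error position = 14, corrected codeword c = 100100101100011

Compute s = H r^T mod 2 one row at a time:
  s_1 = 0 + 1 + 1 + 0 + 0 + 0 + 0 + 1 = 3 ≡ 1 (mod 2).
  s_2 = 1 + 0 + 0 + 1 + 0 + 0 + 0 + 1 = 3 ≡ 1 (mod 2).
  s_3 = 0 + 0 + 0 + 1 + 1 + 0 + 0 + 1 = 3 ≡ 1 (mod 2).
  s_4 = 1 + 0 + 0 + 1 + 1 + 0 + 0 + 1 = 4 ≡ 0 (mod 2).
s = (1, 1, 1, 0)^T — this equals column 14 of H (binary 1110), so error is at position 14.
Correct: flip bit 14 of r = 100100101100001 to get c = 100100101100011.


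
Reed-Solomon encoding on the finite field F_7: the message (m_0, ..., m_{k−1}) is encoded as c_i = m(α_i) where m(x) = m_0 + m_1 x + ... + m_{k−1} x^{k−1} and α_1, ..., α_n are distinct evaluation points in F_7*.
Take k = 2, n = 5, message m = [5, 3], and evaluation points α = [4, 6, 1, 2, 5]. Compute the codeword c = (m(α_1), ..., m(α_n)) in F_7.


c = [3, 2, 1, 4, 6]

Message polynomial: m(x) = 5 + 3·x (mod 7).
For each evaluation point α_i, compute m(α_i) mod 7:
  α_1 = 4: Horner steps 3 → 3, so m(4) = 3.
  α_2 = 6: Horner steps 3 → 2, so m(6) = 2.
  α_3 = 1: Horner steps 3 → 1, so m(1) = 1.
  α_4 = 2: Horner steps 3 → 4, so m(2) = 4.
  α_5 = 5: Horner steps 3 → 6, so m(5) = 6.
Codeword c = [3, 2, 1, 4, 6] ∈ F_7^5.


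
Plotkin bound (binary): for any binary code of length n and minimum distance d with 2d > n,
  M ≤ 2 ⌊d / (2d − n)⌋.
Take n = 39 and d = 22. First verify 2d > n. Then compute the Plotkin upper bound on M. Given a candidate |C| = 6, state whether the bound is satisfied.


Plotkin bound M ≤ 8; given |C| = 6 ≤ bound (satisfied).

Check applicability: 2d = 44, n = 39.
2d − n = 5 > 0, so Plotkin applies.
Compute d/(2d−n) = 22/5 ≈ 4.4000.
⌊d/(2d−n)⌋ = 4.
Plotkin bound: M ≤ 2·4 = 8.
Given |C| = 6, check: satisfied.
This |C| is below the Plotkin bound.


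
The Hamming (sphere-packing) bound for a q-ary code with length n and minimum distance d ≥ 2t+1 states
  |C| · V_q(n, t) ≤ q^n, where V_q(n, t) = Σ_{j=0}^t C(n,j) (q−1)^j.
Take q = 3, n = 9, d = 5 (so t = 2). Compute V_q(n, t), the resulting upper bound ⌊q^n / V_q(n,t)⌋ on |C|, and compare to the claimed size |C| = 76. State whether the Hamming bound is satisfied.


V_q(n, t) = 163, q^n = 19683, Hamming bound = 120, |C| = 76 ≤ bound (satisfied).

Step 1: Compute V_q(n, t) = Σ_{j=0}^2 C(n, j) (q−1)^j.
  j = 0: C(9,0)·(2)^0 = 1·1 = 1.
  j = 1: C(9,1)·(2)^1 = 9·2 = 18.
  j = 2: C(9,2)·(2)^2 = 36·4 = 144.
  V_q(n, t) = 1 + 18 + 144 = 163.
Step 2: q^n = 3^9 = 19683.
Step 3: Hamming bound ⌊q^n / V_q(n,t)⌋ = ⌊19683/163⌋ = 120.
Step 4: Compare |C| = 76 to 120: satisfied.
The claimed |C| lies below the Hamming bound.


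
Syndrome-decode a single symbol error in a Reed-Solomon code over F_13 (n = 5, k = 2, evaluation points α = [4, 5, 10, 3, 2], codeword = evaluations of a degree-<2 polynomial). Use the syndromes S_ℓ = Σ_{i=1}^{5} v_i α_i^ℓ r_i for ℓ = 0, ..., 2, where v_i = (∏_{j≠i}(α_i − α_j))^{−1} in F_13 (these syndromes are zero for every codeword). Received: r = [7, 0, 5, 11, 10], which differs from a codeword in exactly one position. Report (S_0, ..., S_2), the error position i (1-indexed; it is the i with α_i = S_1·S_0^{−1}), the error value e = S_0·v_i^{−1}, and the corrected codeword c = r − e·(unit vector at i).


S = (5, 7, 2), error at position 1, error magnitude e = 8, c = [12, 0, 5, 11, 10].

Step 1: column multipliers v_i = (∏_{j≠i}(α_i − α_j))^{−1} mod 13.
  i = 1 (α = 4): (4−5)(4−10)(4−3)(4−2) = (−1)·(−6)·1·2 = 12 ≡ 12, so v_1 = 12^{−1} = 12 (mod 13).
  i = 2 (α = 5): (5−4)(5−10)(5−3)(5−2) = 1·(−5)·2·3 = −30 ≡ 9, so v_2 = 9^{−1} = 3 (mod 13).
  i = 3 (α = 10): (10−4)(10−5)(10−3)(10−2) = 6·5·7·8 = 1680 ≡ 3, so v_3 = 3^{−1} = 9 (mod 13).
  i = 4 (α = 3): (3−4)(3−5)(3−10)(3−2) = (−1)·(−2)·(−7)·1 = −14 ≡ 12, so v_4 = 12^{−1} = 12 (mod 13).
  i = 5 (α = 2): (2−4)(2−5)(2−10)(2−3) = (−2)·(−3)·(−8)·(−1) = 48 ≡ 9, so v_5 = 9^{−1} = 3 (mod 13).
  v = [12, 3, 9, 12, 3].
Step 2: syndromes of r = [7, 0, 5, 11, 10] (all sums mod 13).
  S_0 = Σ v_i r_i = 12·7 + 3·0 + 9·5 + 12·11 + 3·10 = 291 ≡ 5.
  S_1 = Σ v_i α_i r_i = 12·4·7 + 3·5·0 + 9·10·5 + 12·3·11 + 3·2·10 = 1242 ≡ 7.
  α_i^2 mod 13 = [3, 12, 9, 9, 4].
  S_2 = Σ v_i α_i^2 r_i = 12·3·7 + 3·12·0 + 9·9·5 + 12·9·11 + 3·4·10 = 1965 ≡ 2.
  S = (5, 7, 2) ≠ 0, so r is not a codeword (an error is present).
Step 3: locate the error. For a single error e at position i, S_ℓ = v_i·e·α_i^ℓ, so α_err = S_1/S_0.
  S_0^{−1} = 5^{−1} = 8 (mod 13), so α_err = 7·8 = 56 ≡ 4 = α_1. Error position i = 1.
  Consistency check: S_2/S_1 = 2·2 = 4 ≡ 4 = α_err ✓ (single-error assumption holds).
Step 4: error magnitude e = S_0/v_1 = S_0·∏_{j≠1}(α_1 − α_j) = 5·12 = 60 ≡ 8 (mod 13).
Step 5: correct position 1: c_1 = r_1 − e = 7 − 8 ≡ 12 (mod 13). Hence c = [12, 0, 5, 11, 10].
  Check: interpolating c through the α_i gives m(x) = 8 + 1·x (degree < 2) with m(α_i) = c_i for every i, so c is indeed a codeword.


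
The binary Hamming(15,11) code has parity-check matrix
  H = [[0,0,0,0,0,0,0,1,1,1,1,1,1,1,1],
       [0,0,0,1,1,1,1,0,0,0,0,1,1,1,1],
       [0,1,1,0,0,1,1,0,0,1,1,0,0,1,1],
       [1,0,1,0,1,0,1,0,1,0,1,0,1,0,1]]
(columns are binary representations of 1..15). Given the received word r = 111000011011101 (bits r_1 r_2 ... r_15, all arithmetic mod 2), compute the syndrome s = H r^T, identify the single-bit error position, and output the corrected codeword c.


s = (0, 1, 0, 0)^T, error position = 4, corrected codeword c = 111100011011101

Compute s = H r^T mod 2 one row at a time:
  s_1 = 1 + 1 + 0 + 1 + 1 + 1 + 0 + 1 = 6 ≡ 0 (mod 2).
  s_2 = 0 + 0 + 0 + 0 + 1 + 1 + 0 + 1 = 3 ≡ 1 (mod 2).
  s_3 = 1 + 1 + 0 + 0 + 0 + 1 + 0 + 1 = 4 ≡ 0 (mod 2).
  s_4 = 1 + 1 + 0 + 0 + 1 + 1 + 1 + 1 = 6 ≡ 0 (mod 2).
s = (0, 1, 0, 0)^T — this equals column 4 of H (binary 0100), so error is at position 4.
Correct: flip bit 4 of r = 111000011011101 to get c = 111100011011101.


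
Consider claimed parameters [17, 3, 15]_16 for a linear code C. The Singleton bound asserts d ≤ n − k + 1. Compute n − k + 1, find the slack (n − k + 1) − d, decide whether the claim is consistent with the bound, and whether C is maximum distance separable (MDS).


Singleton RHS = n − k + 1 = 15, slack = 0, bound satisfied, MDS.

Singleton bound: d ≤ n − k + 1.
Here n = 17, k = 3, so n − k + 1 = 15.
Given d = 15, check d ≤ 15: YES.
Slack = (n − k + 1) − d = 0.
The code is MDS (slack = 0).
Description: the claimed parameters are [17, 3, 15]_16; such a code would be MDS (meets Singleton bound).


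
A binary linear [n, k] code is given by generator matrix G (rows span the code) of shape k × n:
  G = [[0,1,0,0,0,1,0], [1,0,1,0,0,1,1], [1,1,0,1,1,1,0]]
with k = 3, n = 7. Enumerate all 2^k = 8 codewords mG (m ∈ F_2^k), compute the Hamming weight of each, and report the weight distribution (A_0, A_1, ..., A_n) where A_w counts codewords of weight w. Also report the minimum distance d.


Weight distribution: A_0 = 1, A_2 = 1, A_3 = 1, A_4 = 2, A_5 = 3. Minimum distance d = 2.

Enumerate all 2^3 = 8 messages m ∈ F_2^3.
For each, compute codeword c = mG in F_2^7, then tally its weight.
  m = 000 → c = 0000000, weight = 0.
  m = 100 → c = 0100010, weight = 2.
  m = 010 → c = 1010011, weight = 4.
  m = 110 → c = 1110001, weight = 4.
  m = 001 → c = 1101110, weight = 5.
  m = 101 → c = 1001100, weight = 3.
  m = 011 → c = 0111101, weight = 5.
  m = 111 → c = 0011111, weight = 5.
Tally weights:
  weight 0: 1 codewords.
  weight 2: 1 codewords.
  weight 3: 1 codewords.
  weight 4: 2 codewords.
  weight 5: 3 codewords.
Minimum distance d = smallest w > 0 with A_w > 0 = 2.
Sanity: Σ A_w = 8 = 2^3 = 8 ✓.


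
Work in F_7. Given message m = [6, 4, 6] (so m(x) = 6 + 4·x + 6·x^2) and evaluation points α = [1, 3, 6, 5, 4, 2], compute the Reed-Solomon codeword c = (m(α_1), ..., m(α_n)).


c = [2, 2, 1, 1, 6, 3]

Message polynomial: m(x) = 6 + 4·x + 6·x^2 (mod 7).
For each evaluation point α_i, compute m(α_i) mod 7:
  α_1 = 1: Horner steps 6 → 3 → 2, so m(1) = 2.
  α_2 = 3: Horner steps 6 → 1 → 2, so m(3) = 2.
  α_3 = 6: Horner steps 6 → 5 → 1, so m(6) = 1.
  α_4 = 5: Horner steps 6 → 6 → 1, so m(5) = 1.
  α_5 = 4: Horner steps 6 → 0 → 6, so m(4) = 6.
  α_6 = 2: Horner steps 6 → 2 → 3, so m(2) = 3.
Codeword c = [2, 2, 1, 1, 6, 3] ∈ F_7^6.


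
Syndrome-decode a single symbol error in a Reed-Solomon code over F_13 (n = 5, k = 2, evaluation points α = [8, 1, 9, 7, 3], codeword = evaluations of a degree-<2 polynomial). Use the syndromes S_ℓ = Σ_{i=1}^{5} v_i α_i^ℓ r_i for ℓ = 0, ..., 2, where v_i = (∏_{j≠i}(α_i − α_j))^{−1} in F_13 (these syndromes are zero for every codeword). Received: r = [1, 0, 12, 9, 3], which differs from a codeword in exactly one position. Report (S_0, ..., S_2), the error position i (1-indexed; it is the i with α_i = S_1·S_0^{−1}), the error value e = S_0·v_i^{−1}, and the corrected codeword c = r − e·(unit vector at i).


S = (9, 7, 4), error at position 1, error magnitude e = 10, c = [4, 0, 12, 9, 3].

Step 1: column multipliers v_i = (∏_{j≠i}(α_i − α_j))^{−1} mod 13.
  i = 1 (α = 8): (8−1)(8−9)(8−7)(8−3) = 7·(−1)·1·5 = −35 ≡ 4, so v_1 = 4^{−1} = 10 (mod 13).
  i = 2 (α = 1): (1−8)(1−9)(1−7)(1−3) = (−7)·(−8)·(−6)·(−2) = 672 ≡ 9, so v_2 = 9^{−1} = 3 (mod 13).
  i = 3 (α = 9): (9−8)(9−1)(9−7)(9−3) = 1·8·2·6 = 96 ≡ 5, so v_3 = 5^{−1} = 8 (mod 13).
  i = 4 (α = 7): (7−8)(7−1)(7−9)(7−3) = (−1)·6·(−2)·4 = 48 ≡ 9, so v_4 = 9^{−1} = 3 (mod 13).
  i = 5 (α = 3): (3−8)(3−1)(3−9)(3−7) = (−5)·2·(−6)·(−4) = −240 ≡ 7, so v_5 = 7^{−1} = 2 (mod 13).
  v = [10, 3, 8, 3, 2].
Step 2: syndromes of r = [1, 0, 12, 9, 3] (all sums mod 13).
  S_0 = Σ v_i r_i = 10·1 + 3·0 + 8·12 + 3·9 + 2·3 = 139 ≡ 9.
  S_1 = Σ v_i α_i r_i = 10·8·1 + 3·1·0 + 8·9·12 + 3·7·9 + 2·3·3 = 1151 ≡ 7.
  α_i^2 mod 13 = [12, 1, 3, 10, 9].
  S_2 = Σ v_i α_i^2 r_i = 10·12·1 + 3·1·0 + 8·3·12 + 3·10·9 + 2·9·3 = 732 ≡ 4.
  S = (9, 7, 4) ≠ 0, so r is not a codeword (an error is present).
Step 3: locate the error. For a single error e at position i, S_ℓ = v_i·e·α_i^ℓ, so α_err = S_1/S_0.
  S_0^{−1} = 9^{−1} = 3 (mod 13), so α_err = 7·3 = 21 ≡ 8 = α_1. Error position i = 1.
  Consistency check: S_2/S_1 = 4·2 = 8 ≡ 8 = α_err ✓ (single-error assumption holds).
Step 4: error magnitude e = S_0/v_1 = S_0·∏_{j≠1}(α_1 − α_j) = 9·4 = 36 ≡ 10 (mod 13).
Step 5: correct position 1: c_1 = r_1 − e = 1 − 10 ≡ 4 (mod 13). Hence c = [4, 0, 12, 9, 3].
  Check: interpolating c through the α_i gives m(x) = 5 + 8·x (degree < 2) with m(α_i) = c_i for every i, so c is indeed a codeword.
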